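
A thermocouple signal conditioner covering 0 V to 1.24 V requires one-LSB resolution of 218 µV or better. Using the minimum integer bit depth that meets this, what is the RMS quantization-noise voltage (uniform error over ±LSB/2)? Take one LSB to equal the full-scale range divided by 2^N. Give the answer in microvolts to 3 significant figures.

43.7 µV

Full-scale range = 1.24 V.
Levels needed ≥ 1.24/218 µV = 5688. 2^13 = 8192 suffices, so N_min = 13.
LSB = 1.24 V ÷ 2^13 = 1.24/8192 V = 151.37 µV.
σ_q = LSB/√12 = 151.37 µV/3.4641 = 43.7 µV.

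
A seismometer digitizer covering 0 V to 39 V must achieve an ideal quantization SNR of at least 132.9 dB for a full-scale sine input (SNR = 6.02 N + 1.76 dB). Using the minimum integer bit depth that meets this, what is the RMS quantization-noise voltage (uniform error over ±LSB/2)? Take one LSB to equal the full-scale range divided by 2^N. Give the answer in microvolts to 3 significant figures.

2.68 µV

Full-scale range = 39 V.
N ≥ (132.9 − 1.76)/6.02 = 21.784 → N_min = 22.
One LSB is 39 V / 4194304 = 9.2983 µV.
σ_q = LSB/√12 = 9.2983 µV/3.4641 = 2.68 µV.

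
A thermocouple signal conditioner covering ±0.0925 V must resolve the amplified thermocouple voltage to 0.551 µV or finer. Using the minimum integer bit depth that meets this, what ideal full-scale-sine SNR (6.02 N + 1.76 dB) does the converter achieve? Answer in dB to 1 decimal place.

Full-scale range = 0.0925 V − (-0.0925 V) = 0.185 V.
0.185 V / 0.551 µV = 335800. Since 2^18 = 262144 and 2^19 = 524288, N = 19.
Ideal SNR at N = 19: 6.02·19 + 1.76 = 116.1 dB.

116.1 dB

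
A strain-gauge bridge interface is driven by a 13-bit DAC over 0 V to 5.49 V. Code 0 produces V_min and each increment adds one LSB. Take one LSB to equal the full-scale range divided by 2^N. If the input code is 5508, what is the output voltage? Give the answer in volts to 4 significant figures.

3.691 V

Range is 5.49 V. LSB = 5.49 V / 2^13.
V_out = 0 + 5508 × (5.49/8192) V
      = 0 V + 3.69127 V = 3.69127 V.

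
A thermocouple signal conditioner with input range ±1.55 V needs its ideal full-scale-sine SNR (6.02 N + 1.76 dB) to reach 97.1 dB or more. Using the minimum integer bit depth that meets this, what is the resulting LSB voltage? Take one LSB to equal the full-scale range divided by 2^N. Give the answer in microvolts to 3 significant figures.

47.3 µV

Range = 1.55 − (-1.55) = 3.1 V.
6.02 N + 1.76 ≥ 97.1 gives N ≥ 15.837, so the minimum integer is 16.
LSB = 3.1 V ÷ 2^16 = 3.1/65536 V = 47.3 µV.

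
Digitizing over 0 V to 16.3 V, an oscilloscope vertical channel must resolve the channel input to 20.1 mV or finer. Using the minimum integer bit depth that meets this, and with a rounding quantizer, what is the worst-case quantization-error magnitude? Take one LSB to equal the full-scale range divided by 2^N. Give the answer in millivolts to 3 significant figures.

7.96 mV

Range is 16.3 V.
16.3 V / 20.1 mV = 810.9. Since 2^9 = 512 and 2^10 = 1024, N = 10.
LSB = 16.3 V / 2^10 = 15.918 mV.
|e|_max = LSB/2 = 7.96 mV.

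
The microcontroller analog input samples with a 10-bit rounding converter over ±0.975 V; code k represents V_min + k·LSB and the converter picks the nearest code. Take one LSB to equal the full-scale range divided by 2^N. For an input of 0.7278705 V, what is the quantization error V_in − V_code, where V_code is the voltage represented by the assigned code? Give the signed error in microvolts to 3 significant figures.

Full-scale range = 0.975 V − (-0.975 V) = 1.95 V. LSB = 1.95 V / 2^10 ≈ 1.904 mV.
Position in LSBs: (0.7278705 − (-0.975)) × 1024/1.95 = 894.2253; rounding gives k = 894.
V_code = V_min + k × range/2^10 = -0.975 + 894 × 1.95/1024 = 0.7274414063 V.
e = 0.7278705 − (0.7274414063) = +429 µV.

+429 µV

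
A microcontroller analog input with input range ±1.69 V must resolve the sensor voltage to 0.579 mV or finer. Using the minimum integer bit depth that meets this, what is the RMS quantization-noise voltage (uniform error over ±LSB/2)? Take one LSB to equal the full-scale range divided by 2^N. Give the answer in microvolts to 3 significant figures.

Full-scale range = 1.69 V − (-1.69 V) = 3.38 V.
Required number of levels: 3.38/0.579 mV = 5837.7; smallest N with 2^N ≥ that is 13.
One LSB is 3.38 V / 8192 = 412.60 µV.
σ_q = LSB/√12 = 412.60 µV/3.4641 = 119 µV.

119 µV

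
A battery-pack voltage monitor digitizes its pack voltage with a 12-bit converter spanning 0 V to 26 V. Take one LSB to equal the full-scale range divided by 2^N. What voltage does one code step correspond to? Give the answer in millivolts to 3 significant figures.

6.35 mV

V_FS = 26 V.
There are 2^12 = 4096 steps.
Step size = 26/4096 V = 6.35 mV.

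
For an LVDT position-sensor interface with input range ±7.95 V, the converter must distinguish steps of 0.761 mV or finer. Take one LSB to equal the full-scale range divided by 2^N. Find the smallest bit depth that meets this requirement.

Span: 7.95 V − (-7.95 V) = 15.9 V.
Need 2^N ≥ 15.9 V / 0.761 mV = 20890 → N_min = 15.

15 bits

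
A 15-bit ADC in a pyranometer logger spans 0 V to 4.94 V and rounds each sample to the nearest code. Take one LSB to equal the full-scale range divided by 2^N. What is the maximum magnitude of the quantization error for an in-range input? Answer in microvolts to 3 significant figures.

Span = 4.94 V.
LSB = 4.94 V ÷ 2^15 = 4.94/32768 V = 150.76 µV.
A rounding quantizer has |error| ≤ LSB/2 = 75.4 µV.

75.4 µV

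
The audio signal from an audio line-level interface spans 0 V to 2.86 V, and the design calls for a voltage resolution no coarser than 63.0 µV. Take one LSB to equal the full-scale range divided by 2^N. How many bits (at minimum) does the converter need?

16 bits

Full-scale range = 2.86 V.
Levels needed ≥ 2.86/63.0 µV = 45400. 2^16 = 65536 suffices, so N_min = 16.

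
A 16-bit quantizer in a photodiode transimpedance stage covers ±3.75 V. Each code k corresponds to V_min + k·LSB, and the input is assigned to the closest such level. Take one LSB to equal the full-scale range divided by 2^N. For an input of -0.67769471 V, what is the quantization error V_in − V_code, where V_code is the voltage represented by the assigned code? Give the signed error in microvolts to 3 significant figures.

Range = 3.75 − (-3.75) = 7.5 V. LSB = 7.5 V / 2^16 ≈ 114.4 µV.
(-0.67769471 − (-3.75)) / LSB = 3.07230529 × 65536/7.5 = 26846.2133. Nearest integer: k = 26846.
V_code = V_min + k × range/2^16 = -3.75 + 26846 × 7.5/65536 = -0.67771911621 V.
V_in − V_code = -0.67769471 − (-0.67771911621) = +24.4 µV.

+24.4 µV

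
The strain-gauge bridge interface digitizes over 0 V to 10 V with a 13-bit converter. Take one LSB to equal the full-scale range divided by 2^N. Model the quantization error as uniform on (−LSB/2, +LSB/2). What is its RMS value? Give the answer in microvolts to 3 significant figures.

352 µV

Range is 10 V.
One LSB is 10 V / 8192 = 1.2207 mV.
σ_q = LSB/√12 = 1.2207 mV/3.4641 = 352 µV.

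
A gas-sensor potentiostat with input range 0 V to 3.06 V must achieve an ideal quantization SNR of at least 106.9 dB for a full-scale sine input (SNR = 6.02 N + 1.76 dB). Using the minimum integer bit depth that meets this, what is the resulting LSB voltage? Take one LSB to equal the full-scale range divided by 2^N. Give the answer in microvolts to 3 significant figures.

Range is 3.06 V.
N ≥ (106.9 − 1.76)/6.02 = 17.465 → N_min = 18.
One LSB is 3.06 V / 262144 = 11.7 µV.

11.7 µV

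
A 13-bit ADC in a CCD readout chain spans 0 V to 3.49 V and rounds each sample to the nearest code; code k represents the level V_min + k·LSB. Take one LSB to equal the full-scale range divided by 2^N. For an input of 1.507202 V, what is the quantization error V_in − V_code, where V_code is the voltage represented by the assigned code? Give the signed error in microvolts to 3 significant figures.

Full-scale range = 3.49 V. LSB = 3.49 V / 2^13 ≈ 426.0 µV.
Position in LSBs: (1.507202 − (0)) × 8192/3.49 = 3537.8220; rounding gives k = 3538.
V_code = V_min + k × range/2^13 = 0 + 3538 × 3.49/8192 = 1.507277832 V.
e = 1.507202 − (1.507277832) = −75.8 µV.

−75.8 µV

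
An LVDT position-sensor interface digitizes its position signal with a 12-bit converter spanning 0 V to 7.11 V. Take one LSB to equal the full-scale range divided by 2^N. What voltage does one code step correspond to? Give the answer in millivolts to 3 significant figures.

1.74 mV

Full-scale range = 7.11 V.
2^12 = 4096 levels.
LSB = 7.11 V ÷ 2^12 = 7.11/4096 V = 1.74 mV.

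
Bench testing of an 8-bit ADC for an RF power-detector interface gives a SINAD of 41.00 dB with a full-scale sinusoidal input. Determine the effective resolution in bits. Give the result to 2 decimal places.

6.52 bits

(41.00 − 1.76) / 6.02 = 39.24/6.02 = 6.5183 effective bits.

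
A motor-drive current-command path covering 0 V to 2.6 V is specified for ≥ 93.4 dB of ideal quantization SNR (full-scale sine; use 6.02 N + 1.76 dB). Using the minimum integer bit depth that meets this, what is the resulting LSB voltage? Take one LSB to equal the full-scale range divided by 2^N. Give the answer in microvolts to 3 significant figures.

Full-scale range = 2.6 V.
6.02 N + 1.76 ≥ 93.4 gives N ≥ 15.223, so the minimum integer is 16.
LSB = 2.6 V / 2^16 = 39.7 µV.

39.7 µV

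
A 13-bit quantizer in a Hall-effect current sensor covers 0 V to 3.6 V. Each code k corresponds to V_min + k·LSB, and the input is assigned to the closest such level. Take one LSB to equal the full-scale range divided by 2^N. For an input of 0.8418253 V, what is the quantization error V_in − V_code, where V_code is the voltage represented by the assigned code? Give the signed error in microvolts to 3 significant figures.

−167 µV

Full-scale range = 3.6 V. LSB = 3.6 V / 2^13 ≈ 439.5 µV.
(0.8418253 − (0)) / LSB = 0.8418253 × 8192/3.6 = 1915.6202. Nearest integer: k = 1916.
Reconstructed level: 0 + 1916 × 3.6/8192 V = 0.8419921875 V.
V_in − V_code = 0.8418253 − (0.8419921875) = −167 µV.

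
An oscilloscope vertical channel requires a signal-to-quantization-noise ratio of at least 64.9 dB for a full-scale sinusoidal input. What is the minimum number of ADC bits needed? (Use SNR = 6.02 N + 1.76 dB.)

11 bits

Solving 6.02 N ≥ 64.9 − 1.76: N ≥ 10.488. Round up → N = 11.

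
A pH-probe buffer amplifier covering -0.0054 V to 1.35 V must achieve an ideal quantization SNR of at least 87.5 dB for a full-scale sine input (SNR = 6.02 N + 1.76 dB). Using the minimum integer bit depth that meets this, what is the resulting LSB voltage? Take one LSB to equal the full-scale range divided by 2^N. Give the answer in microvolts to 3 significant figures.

41.4 µV

Range = 1.35 − (-0.0054) = 1.3554 V.
Solving 6.02 N ≥ 87.5 − 1.76: N ≥ 14.243. Round up → N = 15.
LSB = 1.3554 V / 2^15 = 41.4 µV.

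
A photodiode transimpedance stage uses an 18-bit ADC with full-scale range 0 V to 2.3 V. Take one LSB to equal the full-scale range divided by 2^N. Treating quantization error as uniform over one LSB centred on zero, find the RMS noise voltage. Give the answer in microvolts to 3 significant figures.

2.53 µV

Range is 2.3 V.
LSB = 2.3 V ÷ 2^18 = 2.3/262144 V = 8.7738 µV.
σ_q = LSB/√12 = 8.7738 µV/3.4641 = 2.53 µV.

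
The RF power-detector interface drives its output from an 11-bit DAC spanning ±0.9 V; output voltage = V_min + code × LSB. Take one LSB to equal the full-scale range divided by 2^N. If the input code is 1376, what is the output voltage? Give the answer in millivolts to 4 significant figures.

Full-scale range = 0.9 V − (-0.9 V) = 1.8 V. LSB = 1.8 V / 2^11.
V_out = V_min + code × LSB = -0.9 V + 1376 × 1.8 V / 2048
      = -0.9 V + 1.20938 V = 0.309375 V.

309.4 mV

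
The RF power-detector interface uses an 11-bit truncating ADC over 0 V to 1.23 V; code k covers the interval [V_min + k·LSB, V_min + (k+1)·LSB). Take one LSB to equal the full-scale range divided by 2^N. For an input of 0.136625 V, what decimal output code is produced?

227

Span = 1.23 V. LSB = 1.23 V / 2^11 ≈ 0.6006 mV.
(V_in − V_min) × 2^11/range = (0.136625 − (0)) × 2048/1.23 = 227.486.
Floor → code = 227.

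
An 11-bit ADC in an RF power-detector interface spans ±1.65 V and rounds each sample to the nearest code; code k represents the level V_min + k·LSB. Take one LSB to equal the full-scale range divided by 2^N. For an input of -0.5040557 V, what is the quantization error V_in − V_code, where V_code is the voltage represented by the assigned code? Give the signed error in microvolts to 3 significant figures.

+290 µV

Full-scale range = 1.65 V − (-1.65 V) = 3.3 V. LSB = 3.3 V / 2^11 ≈ 1.611 mV.
(-0.5040557 − (-1.65)) / LSB = 1.1459443 × 2048/3.3 = 711.1800. Nearest integer: k = 711.
V_code = -1.65 + (711/2048) × 3.3 = -0.5043457031 V.
V_in − V_code = -0.5040557 − (-0.5043457031) = +290 µV.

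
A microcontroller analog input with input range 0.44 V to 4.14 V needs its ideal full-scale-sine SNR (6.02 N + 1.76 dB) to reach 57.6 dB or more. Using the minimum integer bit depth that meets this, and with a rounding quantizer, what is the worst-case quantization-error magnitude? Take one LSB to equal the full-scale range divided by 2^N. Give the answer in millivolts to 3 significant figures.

Range = 4.14 − (0.44) = 3.7 V.
6.02 N + 1.76 ≥ 57.6 gives N ≥ 9.276, so the minimum integer is 10.
One LSB is 3.7 V / 1024 = 3.6133 mV.
Half an LSB is 1.81 mV.

1.81 mV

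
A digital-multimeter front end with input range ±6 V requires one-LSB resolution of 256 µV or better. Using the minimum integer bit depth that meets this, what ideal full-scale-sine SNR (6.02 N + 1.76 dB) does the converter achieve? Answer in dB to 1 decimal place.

98.1 dB

Range = 6 − (-6) = 12 V.
Need 2^N ≥ 12 V / 256 µV = 46880 → N_min = 16.
Ideal SNR at N = 16: 6.02·16 + 1.76 = 98.1 dB.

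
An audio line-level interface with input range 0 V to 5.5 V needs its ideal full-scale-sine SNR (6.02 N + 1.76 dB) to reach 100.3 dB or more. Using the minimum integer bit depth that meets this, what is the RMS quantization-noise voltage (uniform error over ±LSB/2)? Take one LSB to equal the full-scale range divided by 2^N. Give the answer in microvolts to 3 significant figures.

V_FS = 5.5 V.
6.02 N + 1.76 ≥ 100.3 gives N ≥ 16.369, so the minimum integer is 17.
One LSB is 5.5 V / 131072 = 41.962 µV.
RMS noise = LSB/√12 = 12.1 µV.

12.1 µV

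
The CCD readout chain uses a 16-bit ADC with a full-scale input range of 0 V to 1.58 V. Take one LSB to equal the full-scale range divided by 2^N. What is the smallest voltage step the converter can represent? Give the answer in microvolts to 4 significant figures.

24.11 µV

Full-scale range = 1.58 V.
2^16 = 65536 levels.
One LSB is 1.58 V / 65536 = 24.11 µV.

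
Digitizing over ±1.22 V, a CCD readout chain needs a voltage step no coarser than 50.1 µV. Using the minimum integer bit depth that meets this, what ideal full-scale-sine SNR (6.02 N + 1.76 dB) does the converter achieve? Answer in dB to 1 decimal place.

98.1 dB

The full-scale span is 1.22 − (-1.22) = 2.44 V.
2.44 V / 50.1 µV = 48700. Since 2^15 = 32768 and 2^16 = 65536, N = 16.
SNR = 6.02 × 16 + 1.76 = 98.08 dB.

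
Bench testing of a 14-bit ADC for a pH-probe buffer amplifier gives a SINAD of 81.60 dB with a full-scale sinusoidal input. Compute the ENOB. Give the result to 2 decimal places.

13.26 bits

ENOB = (SINAD − 1.76) / 6.02 = (81.60 − 1.76) / 6.02 = 79.84 / 6.02 = 13.2625.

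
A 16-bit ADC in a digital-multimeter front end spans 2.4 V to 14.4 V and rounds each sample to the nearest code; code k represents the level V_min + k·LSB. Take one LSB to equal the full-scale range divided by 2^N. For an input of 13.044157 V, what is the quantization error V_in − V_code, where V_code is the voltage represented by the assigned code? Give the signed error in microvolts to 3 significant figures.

Range = 14.4 − (2.4) = 12 V. LSB = 12 V / 2^16 ≈ 183.1 µV.
(V_in − V_min)/LSB = (13.044157 − (2.4)) × 65536/12 = 58131.2894 → nearest code k = 58131.
V_code = 2.4 + (58131/65536) × 12 = 13.044104004 V.
e = 13.044157 − (13.044104004) = +53.0 µV.

+53.0 µV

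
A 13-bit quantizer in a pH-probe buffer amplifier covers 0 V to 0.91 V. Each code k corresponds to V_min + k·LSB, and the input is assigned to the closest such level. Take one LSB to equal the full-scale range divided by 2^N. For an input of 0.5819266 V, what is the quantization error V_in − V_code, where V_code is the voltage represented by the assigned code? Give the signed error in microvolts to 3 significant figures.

Range is 0.91 V. LSB = 0.91 V / 2^13 ≈ 111.1 µV.
Position in LSBs: (0.5819266 − (0)) × 8192/0.91 = 5238.6184; rounding gives k = 5239.
Reconstructed level: 0 + 5239 × 0.91/8192 V = 0.5819689941 V.
Error = V_in − V_code = 0.5819266 − (0.5819689941) = −42.4 µV.

−42.4 µV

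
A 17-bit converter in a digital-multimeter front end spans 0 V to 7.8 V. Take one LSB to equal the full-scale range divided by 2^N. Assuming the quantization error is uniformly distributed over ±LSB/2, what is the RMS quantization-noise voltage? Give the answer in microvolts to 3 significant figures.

Full-scale range = 7.8 V.
One LSB is 7.8 V / 131072 = 59.509 µV.
σ_q = LSB/√12 = 59.509 µV/3.4641 = 17.2 µV.

17.2 µV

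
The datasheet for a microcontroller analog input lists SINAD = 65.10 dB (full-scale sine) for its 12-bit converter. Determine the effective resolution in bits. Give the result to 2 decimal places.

(65.10 − 1.76) / 6.02 = 63.34/6.02 = 10.5216 effective bits.

10.52 bits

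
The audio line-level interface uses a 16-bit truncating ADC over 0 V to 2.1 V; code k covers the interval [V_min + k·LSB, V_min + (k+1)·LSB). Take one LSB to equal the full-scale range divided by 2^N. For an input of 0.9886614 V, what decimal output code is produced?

30853

Full-scale range = 2.1 V. LSB = 2.1 V / 2^16 ≈ 32.04 µV.
code = ⌊(V_in − V_min)/LSB⌋ = ⌊(V_in − V_min) × 2^16 / range⌋
     = ⌊(0.9886614 − (0)) × 65536 / 2.1⌋ = ⌊0.9886614 × 65536/2.1⌋
     = ⌊30853.768⌋ = 30853.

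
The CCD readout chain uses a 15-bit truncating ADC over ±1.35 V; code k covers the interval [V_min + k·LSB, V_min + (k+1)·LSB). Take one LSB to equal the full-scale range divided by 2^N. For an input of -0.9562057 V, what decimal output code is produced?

4779

Range = 1.35 − (-1.35) = 2.7 V. LSB = 2.7 V / 2^15 ≈ 82.40 µV.
V_in − V_min = -0.9562057 − (-1.35) = 0.3937943 V.
Divide by LSB: 0.3937943 × 32768/2.7 = 4779.2043.
Truncating gives code 4779.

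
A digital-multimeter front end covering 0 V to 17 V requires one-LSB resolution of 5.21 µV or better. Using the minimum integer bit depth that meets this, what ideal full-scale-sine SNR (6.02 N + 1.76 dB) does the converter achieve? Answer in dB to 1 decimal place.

134.2 dB

Full-scale range = 17 V.
Levels needed ≥ 17/5.21 µV = 3.263e6. 2^22 = 4194304 suffices, so N_min = 22.
Ideal SNR at N = 22: 6.02·22 + 1.76 = 134.2 dB.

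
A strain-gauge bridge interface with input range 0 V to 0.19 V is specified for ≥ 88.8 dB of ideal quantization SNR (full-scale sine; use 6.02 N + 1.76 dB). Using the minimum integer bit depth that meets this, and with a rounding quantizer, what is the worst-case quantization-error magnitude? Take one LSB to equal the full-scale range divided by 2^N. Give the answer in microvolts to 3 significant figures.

2.90 µV

Full-scale range = 0.19 V.
Solving 6.02 N ≥ 88.8 − 1.76: N ≥ 14.458. Round up → N = 15.
One LSB is 0.19 V / 32768 = 5.7983 µV.
|e|_max = LSB/2 = 2.90 µV.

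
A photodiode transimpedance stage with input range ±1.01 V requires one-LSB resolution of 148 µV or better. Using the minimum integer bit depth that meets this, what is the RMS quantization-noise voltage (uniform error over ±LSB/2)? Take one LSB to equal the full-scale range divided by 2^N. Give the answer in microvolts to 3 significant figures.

The full-scale span is 1.01 − (-1.01) = 2.02 V.
Levels needed ≥ 2.02/148 µV = 13650. 2^14 = 16384 suffices, so N_min = 14.
One LSB is 2.02 V / 16384 = 123.29 µV.
V_rms = LSB/√12 = 35.6 µV.

35.6 µV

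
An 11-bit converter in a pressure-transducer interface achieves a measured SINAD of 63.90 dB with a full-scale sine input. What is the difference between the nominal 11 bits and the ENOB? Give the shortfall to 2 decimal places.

0.68 bits

Effective bits = (63.90 − 1.76)/6.02 = 10.3223.
Shortfall = 11 − 10.3223 = 0.6777 bits.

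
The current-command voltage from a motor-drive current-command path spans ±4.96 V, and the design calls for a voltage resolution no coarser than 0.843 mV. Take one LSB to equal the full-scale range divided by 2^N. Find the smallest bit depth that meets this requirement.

Range = 4.96 − (-4.96) = 9.92 V.
9.92 V / 0.843 mV = 11770. Since 2^13 = 8192 and 2^14 = 16384, N = 14.

14 bits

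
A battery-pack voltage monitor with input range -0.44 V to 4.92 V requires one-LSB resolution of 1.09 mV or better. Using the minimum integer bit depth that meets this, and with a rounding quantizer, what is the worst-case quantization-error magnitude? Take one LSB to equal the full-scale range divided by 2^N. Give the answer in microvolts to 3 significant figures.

Full-scale range = 4.92 V − (-0.44 V) = 5.36 V.
5.36 V / 1.09 mV = 4917. Since 2^12 = 4096 and 2^13 = 8192, N = 13.
One LSB is 5.36 V / 8192 = 0.65430 mV.
Max error for round-to-nearest is LSB/2 = 327 µV.

327 µV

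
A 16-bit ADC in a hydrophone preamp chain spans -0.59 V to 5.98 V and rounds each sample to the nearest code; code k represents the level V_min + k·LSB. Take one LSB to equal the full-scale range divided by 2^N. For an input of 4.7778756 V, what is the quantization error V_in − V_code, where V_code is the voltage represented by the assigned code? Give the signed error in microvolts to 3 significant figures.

−23.7 µV

Full-scale range = 5.98 V − (-0.59 V) = 6.57 V. LSB = 6.57 V / 2^16 ≈ 100.3 µV.
Position in LSBs: (4.7778756 − (-0.59)) × 65536/6.57 = 53544.7634; rounding gives k = 53545.
V_code = -0.59 + (53545/65536) × 6.57 = 4.7778993225 V.
Error = V_in − V_code = 4.7778756 − (4.7778993225) = −23.7 µV.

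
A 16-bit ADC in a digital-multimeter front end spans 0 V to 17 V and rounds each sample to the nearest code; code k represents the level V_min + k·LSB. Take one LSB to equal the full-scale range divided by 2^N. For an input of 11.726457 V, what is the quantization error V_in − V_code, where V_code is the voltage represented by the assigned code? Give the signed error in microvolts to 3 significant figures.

+47.1 µV

V_FS = 17 V. LSB = 17 V / 2^16 ≈ 259.4 µV.
Position in LSBs: (11.726457 − (0)) × 65536/17 = 45206.1815; rounding gives k = 45206.
Reconstructed level: 0 + 45206 × 17/65536 V = 11.726409912 V.
e = 11.726457 − (11.726409912) = +47.1 µV.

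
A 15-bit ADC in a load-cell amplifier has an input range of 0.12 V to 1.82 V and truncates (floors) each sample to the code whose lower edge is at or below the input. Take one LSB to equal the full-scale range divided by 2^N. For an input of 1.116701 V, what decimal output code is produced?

The full-scale span is 1.82 − (0.12) = 1.7 V. LSB = 1.7 V / 2^15 ≈ 51.88 µV.
V_in − V_min = 1.116701 − (0.12) = 0.996701 V.
Divide by LSB: 0.996701 × 32768/1.7 = 19211.7049.
Truncating gives code 19211.

19211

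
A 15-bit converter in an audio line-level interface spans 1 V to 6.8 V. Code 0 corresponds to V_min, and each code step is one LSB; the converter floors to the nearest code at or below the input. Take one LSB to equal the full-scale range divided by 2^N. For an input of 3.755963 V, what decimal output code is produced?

The full-scale span is 6.8 − (1) = 5.8 V. LSB = 5.8 V / 2^15 ≈ 177.0 µV.
(V_in − V_min) × 2^15/range = (3.755963 − (1)) × 32768/5.8 = 15570.241.
Floor → code = 15570.

15570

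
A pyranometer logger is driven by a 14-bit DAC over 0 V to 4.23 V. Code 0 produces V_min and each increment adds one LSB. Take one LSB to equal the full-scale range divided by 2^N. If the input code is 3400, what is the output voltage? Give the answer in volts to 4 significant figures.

Span = 4.23 V. LSB = 4.23 V / 2^14.
V_out = 0 + 3400 × (4.23/16384) V
      = 0 + 0.877808 = 0.877808 V.

0.8778 V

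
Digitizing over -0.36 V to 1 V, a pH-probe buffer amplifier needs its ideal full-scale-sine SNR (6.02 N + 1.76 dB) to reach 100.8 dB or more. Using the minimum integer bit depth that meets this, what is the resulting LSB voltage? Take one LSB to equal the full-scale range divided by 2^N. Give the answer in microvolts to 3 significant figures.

Span: 1 V − (-0.36 V) = 1.36 V.
Required N = ⌈(100.8 − 1.76)/6.02⌉ = ⌈16.452⌉ = 17.
LSB = 1.36 V / 2^17 = 10.4 µV.

10.4 µV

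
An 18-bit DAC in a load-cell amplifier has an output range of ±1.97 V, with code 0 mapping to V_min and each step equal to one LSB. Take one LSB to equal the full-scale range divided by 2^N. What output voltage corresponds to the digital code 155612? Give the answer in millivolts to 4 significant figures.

Full-scale range = 1.97 V − (-1.97 V) = 3.94 V. LSB = 3.94 V / 2^18.
V_out = V_min + code × LSB = -1.97 V + 155612 × 3.94 V / 262144
      = -1.97 V + 2.33883 V = 0.368834 V.

368.8 mV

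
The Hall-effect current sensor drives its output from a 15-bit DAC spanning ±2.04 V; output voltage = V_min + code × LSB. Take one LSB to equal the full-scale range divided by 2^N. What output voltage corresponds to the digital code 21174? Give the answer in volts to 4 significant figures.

Range = 2.04 − (-2.04) = 4.08 V. LSB = 4.08 V / 2^15.
Output = V_min + (21174/32768) × range = -2.04 + 0.646179 × 4.08 V
      = -2.04 + 2.63641 = 0.596411 V.

0.5964 V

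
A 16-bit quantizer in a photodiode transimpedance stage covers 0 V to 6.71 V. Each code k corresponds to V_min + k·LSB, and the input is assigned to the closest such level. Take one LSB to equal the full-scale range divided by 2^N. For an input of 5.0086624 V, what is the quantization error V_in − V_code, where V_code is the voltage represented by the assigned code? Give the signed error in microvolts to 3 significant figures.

+18.4 µV

Range is 6.71 V. LSB = 6.71 V / 2^16 ≈ 102.4 µV.
Position in LSBs: (5.0086624 − (0)) × 65536/6.71 = 48919.1802; rounding gives k = 48919.
V_code = V_min + k × range/2^16 = 0 + 48919 × 6.71/65536 = 5.0086439514 V.
e = 5.0086624 − (5.0086439514) = +18.4 µV.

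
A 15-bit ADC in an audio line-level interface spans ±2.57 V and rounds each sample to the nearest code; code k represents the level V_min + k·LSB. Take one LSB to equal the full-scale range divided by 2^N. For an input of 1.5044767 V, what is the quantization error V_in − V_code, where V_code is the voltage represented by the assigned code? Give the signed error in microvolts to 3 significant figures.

The full-scale span is 2.57 − (-2.57) = 5.14 V. LSB = 5.14 V / 2^15 ≈ 156.9 µV.
Position in LSBs: (1.5044767 − (-2.57)) × 32768/5.14 = 25975.1853; rounding gives k = 25975.
V_code = V_min + k × range/2^15 = -2.57 + 25975 × 5.14/32768 = 1.5044476318 V.
e = 1.5044767 − (1.5044476318) = +29.1 µV.

+29.1 µV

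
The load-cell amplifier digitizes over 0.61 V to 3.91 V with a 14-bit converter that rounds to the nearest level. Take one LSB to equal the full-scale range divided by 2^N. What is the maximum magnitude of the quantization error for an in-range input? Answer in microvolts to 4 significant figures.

100.7 µV

Range = 3.91 − (0.61) = 3.3 V.
LSB = 3.3 V ÷ 2^14 = 3.3/16384 V = 201.416 µV.
|e|_max = LSB/2 = 100.7 µV.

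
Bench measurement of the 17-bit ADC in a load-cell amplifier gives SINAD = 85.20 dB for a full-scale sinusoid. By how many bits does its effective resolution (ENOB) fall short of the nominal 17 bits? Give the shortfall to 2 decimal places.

3.14 bits

Effective bits = (85.20 − 1.76)/6.02 = 13.8605.
Shortfall = 17 − 13.8605 = 3.1395 bits.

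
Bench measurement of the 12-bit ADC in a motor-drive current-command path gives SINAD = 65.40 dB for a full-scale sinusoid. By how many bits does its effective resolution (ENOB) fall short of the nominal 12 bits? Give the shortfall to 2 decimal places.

N_eff = (65.40 − 1.76)/6.02 = 10.5714 bits.
12 − 10.5714 = 1.43 bits below nominal.

1.43 bits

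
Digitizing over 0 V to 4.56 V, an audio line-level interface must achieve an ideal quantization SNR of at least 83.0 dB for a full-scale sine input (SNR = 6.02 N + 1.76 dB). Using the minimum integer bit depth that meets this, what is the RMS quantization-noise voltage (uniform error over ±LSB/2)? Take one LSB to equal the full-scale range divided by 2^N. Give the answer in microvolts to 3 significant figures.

Span = 4.56 V.
Solving 6.02 N ≥ 83.0 − 1.76: N ≥ 13.495. Round up → N = 14.
LSB = 4.56 V ÷ 2^14 = 4.56/16384 V = 278.32 µV.
RMS noise = LSB/√12 = 80.3 µV.

80.3 µV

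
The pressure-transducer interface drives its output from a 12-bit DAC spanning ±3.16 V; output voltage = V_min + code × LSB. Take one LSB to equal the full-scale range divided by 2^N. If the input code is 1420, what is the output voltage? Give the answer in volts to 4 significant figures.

Span: 3.16 V − (-3.16 V) = 6.32 V. LSB = 6.32 V / 2^12.
Output = V_min + (1420/4096) × range = -3.16 + 0.346680 × 6.32 V
      = -3.16 + 2.19102 = -0.968984 V.

-0.9690 V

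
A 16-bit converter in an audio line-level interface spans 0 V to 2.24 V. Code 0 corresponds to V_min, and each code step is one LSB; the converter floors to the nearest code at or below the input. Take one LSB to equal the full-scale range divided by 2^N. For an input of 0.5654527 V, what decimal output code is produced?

16543

Full-scale range = 2.24 V. LSB = 2.24 V / 2^16 ≈ 34.18 µV.
code = ⌊(V_in − V_min)/LSB⌋ = ⌊(V_in − V_min) × 2^16 / range⌋
     = ⌊(0.5654527 − (0)) × 65536 / 2.24⌋ = ⌊0.5654527 × 65536/2.24⌋
     = ⌊16543.530⌋ = 16543.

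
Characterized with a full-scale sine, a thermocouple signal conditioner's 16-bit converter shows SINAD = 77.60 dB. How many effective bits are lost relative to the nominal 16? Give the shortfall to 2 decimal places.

3.40 bits

Effective bits = (77.60 − 1.76)/6.02 = 12.5980.
16 − 12.5980 = 3.40 bits below nominal.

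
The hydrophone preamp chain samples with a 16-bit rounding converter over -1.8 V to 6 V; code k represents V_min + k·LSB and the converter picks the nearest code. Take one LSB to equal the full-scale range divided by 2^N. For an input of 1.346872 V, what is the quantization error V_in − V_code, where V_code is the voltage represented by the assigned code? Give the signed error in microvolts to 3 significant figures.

+21.4 µV

Span: 6 V − (-1.8 V) = 7.8 V. LSB = 7.8 V / 2^16 ≈ 119.0 µV.
(V_in − V_min)/LSB = (1.346872 − (-1.8)) × 65536/7.8 = 26440.1799 → nearest code k = 26440.
V_code = -1.8 + (26440/65536) × 7.8 = 1.3468505859 V.
e = 1.346872 − (1.3468505859) = +21.4 µV.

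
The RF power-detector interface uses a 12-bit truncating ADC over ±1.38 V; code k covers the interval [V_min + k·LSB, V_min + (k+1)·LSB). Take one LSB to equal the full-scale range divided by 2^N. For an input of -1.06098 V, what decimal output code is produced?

473

Range = 1.38 − (-1.38) = 2.76 V. LSB = 2.76 V / 2^12 ≈ 0.6738 mV.
(V_in − V_min) × 2^12/range = (-1.06098 − (-1.38)) × 4096/2.76 = 473.444.
Floor → code = 473.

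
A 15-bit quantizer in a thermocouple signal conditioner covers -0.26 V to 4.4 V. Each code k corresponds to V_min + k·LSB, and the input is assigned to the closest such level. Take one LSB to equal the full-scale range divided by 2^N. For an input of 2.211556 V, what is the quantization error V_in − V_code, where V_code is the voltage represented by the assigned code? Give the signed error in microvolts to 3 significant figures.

Range = 4.4 − (-0.26) = 4.66 V. LSB = 4.66 V / 2^15 ≈ 142.2 µV.
Position in LSBs: (2.211556 − (-0.26)) × 32768/4.66 = 17379.3878; rounding gives k = 17379.
V_code = -0.26 + (17379/32768) × 4.66 = 2.2115008545 V.
e = 2.211556 − (2.2115008545) = +55.1 µV.

+55.1 µV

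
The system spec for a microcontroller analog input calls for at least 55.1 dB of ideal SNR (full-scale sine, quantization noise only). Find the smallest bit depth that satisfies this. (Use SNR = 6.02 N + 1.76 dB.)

N ≥ (55.1 − 1.76)/6.02 = 8.860 → N_min = 9.

9 bits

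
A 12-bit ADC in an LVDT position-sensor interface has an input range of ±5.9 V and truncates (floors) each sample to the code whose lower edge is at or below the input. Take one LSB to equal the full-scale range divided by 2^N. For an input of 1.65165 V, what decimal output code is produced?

2621

Full-scale range = 5.9 V − (-5.9 V) = 11.8 V. LSB = 11.8 V / 2^12 ≈ 2.881 mV.
(V_in − V_min) × 2^12/range = (1.65165 − (-5.9)) × 4096/11.8 = 2621.319.
Floor → code = 2621.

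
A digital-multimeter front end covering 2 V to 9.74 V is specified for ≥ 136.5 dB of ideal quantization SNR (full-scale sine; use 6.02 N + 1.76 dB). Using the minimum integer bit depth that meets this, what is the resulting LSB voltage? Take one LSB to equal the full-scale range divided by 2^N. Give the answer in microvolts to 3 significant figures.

Range = 9.74 − (2) = 7.74 V.
Required N = ⌈(136.5 − 1.76)/6.02⌉ = ⌈22.382⌉ = 23.
LSB = 7.74 V / 2^23 = 0.923 µV.

0.923 µV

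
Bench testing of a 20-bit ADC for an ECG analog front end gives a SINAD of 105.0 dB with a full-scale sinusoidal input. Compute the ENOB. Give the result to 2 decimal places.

17.15 bits

ENOB = (SINAD − 1.76) / 6.02 = (105.0 − 1.76) / 6.02 = 103.24 / 6.02 = 17.1495.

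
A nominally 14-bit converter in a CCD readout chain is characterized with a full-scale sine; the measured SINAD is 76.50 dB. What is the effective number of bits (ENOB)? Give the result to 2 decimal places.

12.42 bits

ENOB = (76.50 − 1.76)/6.02 = 12.4153 bits.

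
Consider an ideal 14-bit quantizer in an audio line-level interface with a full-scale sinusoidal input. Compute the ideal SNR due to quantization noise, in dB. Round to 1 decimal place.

86.0 dB

6.02(14) + 1.76 = 84.28 + 1.76 = 86.04 dB.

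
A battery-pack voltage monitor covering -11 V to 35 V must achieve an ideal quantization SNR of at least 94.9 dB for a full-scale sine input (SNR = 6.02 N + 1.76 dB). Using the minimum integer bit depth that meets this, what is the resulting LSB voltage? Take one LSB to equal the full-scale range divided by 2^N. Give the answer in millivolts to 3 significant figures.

Range = 35 − (-11) = 46 V.
6.02 N + 1.76 ≥ 94.9 gives N ≥ 15.472, so the minimum integer is 16.
One LSB is 46 V / 65536 = 0.702 mV.

0.702 mV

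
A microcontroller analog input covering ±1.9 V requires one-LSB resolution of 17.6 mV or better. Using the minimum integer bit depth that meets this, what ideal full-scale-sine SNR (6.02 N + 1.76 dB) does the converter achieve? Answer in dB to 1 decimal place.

49.9 dB

Full-scale range = 1.9 V − (-1.9 V) = 3.8 V.
Levels needed ≥ 3.8/17.6 mV = 215.9. 2^8 = 256 suffices, so N_min = 8.
SNR = 6.02 × 8 + 1.76 = 49.92 dB.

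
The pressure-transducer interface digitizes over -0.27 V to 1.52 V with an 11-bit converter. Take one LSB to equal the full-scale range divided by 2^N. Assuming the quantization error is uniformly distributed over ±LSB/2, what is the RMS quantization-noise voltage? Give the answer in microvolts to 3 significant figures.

252 µV

The full-scale span is 1.52 − (-0.27) = 1.79 V.
LSB = 1.79 V ÷ 2^11 = 1.79/2048 V = 0.87402 mV.
σ_q = LSB/√12 = 0.87402 mV/3.4641 = 252 µV.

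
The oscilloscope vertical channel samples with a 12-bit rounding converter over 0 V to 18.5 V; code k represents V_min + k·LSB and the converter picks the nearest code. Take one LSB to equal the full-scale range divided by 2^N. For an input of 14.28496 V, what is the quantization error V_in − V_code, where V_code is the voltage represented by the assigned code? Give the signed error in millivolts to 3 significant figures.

V_FS = 18.5 V. LSB = 18.5 V / 2^12 ≈ 4.517 mV.
Position in LSBs: (14.28496 − (0)) × 4096/18.5 = 3162.7674; rounding gives k = 3163.
V_code = V_min + k × range/2^12 = 0 + 3163 × 18.5/4096 = 14.28601074 V.
e = 14.28496 − (14.28601074) = −1.05 mV.

−1.05 mV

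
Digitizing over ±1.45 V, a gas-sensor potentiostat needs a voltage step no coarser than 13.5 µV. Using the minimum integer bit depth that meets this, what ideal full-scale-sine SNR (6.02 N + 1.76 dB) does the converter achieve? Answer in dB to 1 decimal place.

110.1 dB

Range = 1.45 − (-1.45) = 2.9 V.
2.9 V / 13.5 µV = 214800. Since 2^17 = 131072 and 2^18 = 262144, N = 18.
6.02(18) + 1.76 = 110.12 dB.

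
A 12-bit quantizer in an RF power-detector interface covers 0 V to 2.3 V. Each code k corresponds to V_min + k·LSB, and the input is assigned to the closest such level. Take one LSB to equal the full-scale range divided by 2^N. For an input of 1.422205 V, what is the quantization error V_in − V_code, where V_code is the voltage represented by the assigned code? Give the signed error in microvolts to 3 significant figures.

V_FS = 2.3 V. LSB = 2.3 V / 2^12 ≈ 0.5615 mV.
Position in LSBs: (1.422205 − (0)) × 4096/2.3 = 2532.7616; rounding gives k = 2533.
V_code = 0 + (2533/4096) × 2.3 = 1.422338867 V.
e = 1.422205 − (1.422338867) = −134 µV.

−134 µV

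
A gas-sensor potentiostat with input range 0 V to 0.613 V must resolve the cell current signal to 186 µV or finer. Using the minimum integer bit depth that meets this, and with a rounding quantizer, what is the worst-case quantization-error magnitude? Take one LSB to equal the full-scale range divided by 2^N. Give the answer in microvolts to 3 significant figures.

74.8 µV

Full-scale range = 0.613 V.
Levels needed ≥ 0.613/186 µV = 3296. 2^12 = 4096 suffices, so N_min = 12.
One LSB is 0.613 V / 4096 = 149.66 µV.
|e|_max = LSB/2 = 74.8 µV.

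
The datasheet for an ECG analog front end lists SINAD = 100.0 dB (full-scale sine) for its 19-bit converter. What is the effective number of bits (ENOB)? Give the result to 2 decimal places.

Inverting SNR = 6.02 N + 1.76: N_eff = (100.0 − 1.76)/6.02 = 16.3189.

16.32 bits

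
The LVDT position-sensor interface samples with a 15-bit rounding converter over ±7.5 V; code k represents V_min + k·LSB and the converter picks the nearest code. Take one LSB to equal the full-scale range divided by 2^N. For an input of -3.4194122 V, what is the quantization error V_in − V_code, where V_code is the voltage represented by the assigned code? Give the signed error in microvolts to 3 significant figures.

+82.4 µV

Full-scale range = 7.5 V − (-7.5 V) = 15 V. LSB = 15 V / 2^15 ≈ 457.8 µV.
(-3.4194122 − (-7.5)) / LSB = 4.0805878 × 32768/15 = 8914.1801. Nearest integer: k = 8914.
Reconstructed level: -7.5 + 8914 × 15/32768 V = -3.4194946289 V.
e = -3.4194122 − (-3.4194946289) = +82.4 µV.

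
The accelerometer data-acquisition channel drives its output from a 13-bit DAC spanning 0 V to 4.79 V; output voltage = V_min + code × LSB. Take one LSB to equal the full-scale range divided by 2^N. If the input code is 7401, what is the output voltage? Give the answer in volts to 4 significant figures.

Span = 4.79 V. LSB = 4.79 V / 2^13.
V_out = 0 + 7401 × (4.79/8192) V
      = 0 V + 4.32749 V = 4.32749 V.

4.327 V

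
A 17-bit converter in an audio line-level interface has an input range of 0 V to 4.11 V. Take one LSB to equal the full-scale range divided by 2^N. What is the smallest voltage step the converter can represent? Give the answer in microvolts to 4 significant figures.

V_FS = 4.11 V.
2^17 = 131072 levels.
Step size = 4.11/131072 V = 31.36 µV.

31.36 µV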